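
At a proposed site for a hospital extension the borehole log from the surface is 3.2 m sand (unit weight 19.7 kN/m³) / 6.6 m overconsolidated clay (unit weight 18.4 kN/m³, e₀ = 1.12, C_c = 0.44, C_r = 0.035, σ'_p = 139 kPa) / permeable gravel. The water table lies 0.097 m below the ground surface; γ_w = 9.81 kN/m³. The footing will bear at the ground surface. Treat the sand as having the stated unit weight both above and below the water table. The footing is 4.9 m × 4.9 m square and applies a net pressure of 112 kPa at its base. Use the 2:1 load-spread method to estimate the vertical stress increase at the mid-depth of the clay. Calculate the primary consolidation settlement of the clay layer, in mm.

S_c ≈ 13.8 mm

Mid-depth of clay below the ground surface: z = 3.2 + 6.6/2 = 6.5 m.
Total vertical stress at mid-clay: σ_v = 19.7×3.2 + 18.4×3.3 = 123.76 kPa.
Pore pressure: u = 9.81×(6.5 − 0.097) = 62.813 kPa.
Initial effective stress: σ'_0 = σ_v − u = 123.76 − 62.813 = 60.947 kPa.
Stress increase at mid-clay by the 2:1 spreading method:
Δσ = qBL/((B+z)(L+z)) = 112×4.9×4.9/((4.9+6.5)(4.9+6.5)) = 20.692 kPa
Final effective stress: σ'_f = 60.947 + 20.692 = 81.639 kPa.
σ'_f = 81.639 ≤ σ'_p = 139 kPa, so the clay remains overconsolidated and only the recompression index applies:
S_c = C_r·H/(1+e₀)·log₁₀(σ'_f/σ'_0) = 0.035×6.6/2.12×log₁₀(81.639/60.947)
    = 0.10896 × 0.12695 = 0.01383 m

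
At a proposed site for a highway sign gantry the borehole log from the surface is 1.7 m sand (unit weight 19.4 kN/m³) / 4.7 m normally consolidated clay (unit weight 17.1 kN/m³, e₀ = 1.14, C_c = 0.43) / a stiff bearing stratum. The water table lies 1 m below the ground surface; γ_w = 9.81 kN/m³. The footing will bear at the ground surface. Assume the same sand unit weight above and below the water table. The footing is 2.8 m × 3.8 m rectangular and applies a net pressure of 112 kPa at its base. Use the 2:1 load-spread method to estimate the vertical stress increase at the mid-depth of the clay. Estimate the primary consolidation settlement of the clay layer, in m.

Mid-depth of clay below the ground surface: z = 1.7 + 4.7/2 = 4.05 m.
Total vertical stress at mid-clay: σ_v = 19.4×1.7 + 17.1×2.35 = 73.165 kPa.
Pore pressure: u = 9.81×(4.05 − 1) = 29.921 kPa.
Initial effective stress: σ'_0 = σ_v − u = 73.165 − 29.921 = 43.244 kPa.
Stress increase at mid-clay by the 2:1 spreading method:
Δσ = qBL/((B+z)(L+z)) = 112×2.8×3.8/((2.8+4.05)(3.8+4.05)) = 22.162 kPa
Final effective stress: σ'_f = σ'_0 + Δσ = 43.244 + 22.162 = 65.406 kPa.
Normally consolidated clay, so the full stress increment lies on the virgin compression line:
S_c = C_c·H/(1+e₀)·log₁₀(σ'_f/σ'_0) = 0.43×4.7/(1+1.14)×log₁₀(65.406/43.244)
    = 0.94439 × 0.17969 = 0.1697 m

S_c ≈ 0.17 m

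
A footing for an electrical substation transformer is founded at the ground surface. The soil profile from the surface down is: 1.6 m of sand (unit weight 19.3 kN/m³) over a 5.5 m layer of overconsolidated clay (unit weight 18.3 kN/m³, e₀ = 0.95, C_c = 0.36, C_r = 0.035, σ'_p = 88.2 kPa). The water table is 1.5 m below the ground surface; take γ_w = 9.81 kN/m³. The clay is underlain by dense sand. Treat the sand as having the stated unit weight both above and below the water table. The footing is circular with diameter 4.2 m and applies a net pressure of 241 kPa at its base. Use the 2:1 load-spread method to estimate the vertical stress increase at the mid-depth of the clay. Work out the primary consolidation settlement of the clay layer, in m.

Mid-depth of clay below the ground surface: z = 1.6 + 5.5/2 = 4.35 m.
Total vertical stress at mid-clay: σ_v = 19.3×1.6 + 18.3×2.75 = 81.205 kPa.
Pore pressure: u = 9.81×(4.35 − 1.5) = 27.959 kPa.
Initial effective stress: σ'_0 = σ_v − u = 81.205 − 27.959 = 53.246 kPa.
Stress increase at mid-clay by the 2:1 spreading method:
Δσ ≈ qD²/(D+z)² = 241×4.2²/(4.2+4.35)² = 58.155 kPa
Final effective stress: σ'_f = 53.246 + 58.155 = 111.4 kPa.
σ'_f = 111.4 > σ'_p = 88.2 kPa, so the stress path crosses the preconsolidation pressure — recompression up to σ'_p, then virgin compression beyond:
S_c = H/(1+e₀)·[C_r·log₁₀(σ'_p/σ'_0) + C_c·log₁₀(σ'_f/σ'_p)]
    = 5.5/1.95 × [0.035×log₁₀(88.2/53.246) + 0.36×log₁₀(111.4/88.2)]
    = 2.8205 × [0.0076714 + 0.03651] = 0.1246 m

S_c ≈ 0.125 m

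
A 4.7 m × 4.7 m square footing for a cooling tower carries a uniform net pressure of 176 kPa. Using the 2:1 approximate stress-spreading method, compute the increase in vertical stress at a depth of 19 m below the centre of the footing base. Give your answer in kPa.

Δσ_z ≈ 6.92 kPa

By the 2:1 method the load spreads at 1 horizontal : 2 vertical, so at depth z the loaded area has grown by z in each plan dimension:
Δσ = qBL/((B+z)(L+z)) = 176×4.7×4.7/((4.7+19)(4.7+19)) = 6.9217 kPa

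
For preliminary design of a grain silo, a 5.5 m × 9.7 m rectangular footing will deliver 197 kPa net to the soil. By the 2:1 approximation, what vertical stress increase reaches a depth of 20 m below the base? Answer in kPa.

By the 2:1 method the load spreads at 1 horizontal : 2 vertical, so at depth z the loaded area has grown by z in each plan dimension:
Δσ = qBL/((B+z)(L+z)) = 197×5.5×9.7/((5.5+20)(9.7+20)) = 13.877 kPa

Δσ_z ≈ 13.9 kPa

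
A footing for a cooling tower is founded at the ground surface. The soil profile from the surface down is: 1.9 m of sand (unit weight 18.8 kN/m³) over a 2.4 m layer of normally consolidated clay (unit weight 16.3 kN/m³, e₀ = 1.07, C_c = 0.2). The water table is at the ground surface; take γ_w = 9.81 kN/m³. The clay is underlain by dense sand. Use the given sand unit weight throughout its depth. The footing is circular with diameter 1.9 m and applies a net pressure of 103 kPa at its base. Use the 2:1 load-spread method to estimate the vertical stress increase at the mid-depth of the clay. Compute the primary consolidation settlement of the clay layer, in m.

S_c ≈ 0.0472 m

Mid-depth of clay below the ground surface: z = 1.9 + 2.4/2 = 3.1 m.
Total vertical stress at mid-clay: σ_v = 18.8×1.9 + 16.3×1.2 = 55.28 kPa.
Pore pressure: u = 9.81×(3.1 − 0) = 30.411 kPa.
Initial effective stress: σ'_0 = σ_v − u = 55.28 − 30.411 = 24.869 kPa.
Stress increase at mid-clay by the 2:1 spreading method:
Δσ ≈ qD²/(D+z)² = 103×1.9²/(1.9+3.1)² = 14.873 kPa
Final effective stress: σ'_f = σ'_0 + Δσ = 24.869 + 14.873 = 39.742 kPa.
Normally consolidated clay, so the full stress increment lies on the virgin compression line:
S_c = C_c·H/(1+e₀)·log₁₀(σ'_f/σ'_0) = 0.2×2.4/(1+1.07)×log₁₀(39.742/24.869)
    = 0.23188 × 0.20359 = 0.04721 m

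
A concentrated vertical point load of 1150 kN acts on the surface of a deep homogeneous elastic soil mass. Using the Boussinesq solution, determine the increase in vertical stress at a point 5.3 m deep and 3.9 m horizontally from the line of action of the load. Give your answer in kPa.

Boussinesq vertical stress below a point load on an elastic half-space:
Δσ_z = 3P/(2πz²) · [1 + (r/z)²]^(−5/2)
r/z = 3.9/5.3 = 0.73585; [1+(r/z)²]^(−5/2) = 0.33897.
Δσ_z = 3×1150/(2π×5.3²) × 0.33897 = 19.547 × 0.33897 = 6.626 kPa

Δσ_z ≈ 6.63 kPa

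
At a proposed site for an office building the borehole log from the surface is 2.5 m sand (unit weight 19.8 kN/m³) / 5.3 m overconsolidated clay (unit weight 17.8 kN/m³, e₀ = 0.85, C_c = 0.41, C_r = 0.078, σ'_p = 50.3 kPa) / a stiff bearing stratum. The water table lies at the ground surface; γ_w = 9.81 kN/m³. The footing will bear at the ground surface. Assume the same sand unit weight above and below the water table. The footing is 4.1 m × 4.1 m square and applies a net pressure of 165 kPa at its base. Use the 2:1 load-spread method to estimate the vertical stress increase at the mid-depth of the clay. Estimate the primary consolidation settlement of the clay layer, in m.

Mid-depth of clay below the ground surface: z = 2.5 + 5.3/2 = 5.15 m.
Total vertical stress at mid-clay: σ_v = 19.8×2.5 + 17.8×2.65 = 96.67 kPa.
Pore pressure: u = 9.81×(5.15 − 0) = 50.522 kPa.
Initial effective stress: σ'_0 = σ_v − u = 96.67 − 50.522 = 46.148 kPa.
Stress increase at mid-clay by the 2:1 spreading method:
Δσ = qBL/((B+z)(L+z)) = 165×4.1×4.1/((4.1+5.15)(4.1+5.15)) = 32.417 kPa
Final effective stress: σ'_f = 46.148 + 32.417 = 78.565 kPa.
σ'_f = 78.565 > σ'_p = 50.3 kPa, so the stress path crosses the preconsolidation pressure — recompression up to σ'_p, then virgin compression beyond:
S_c = H/(1+e₀)·[C_r·log₁₀(σ'_p/σ'_0) + C_c·log₁₀(σ'_f/σ'_p)]
    = 5.3/1.85 × [0.078×log₁₀(50.3/46.148) + 0.41×log₁₀(78.565/50.3)]
    = 2.8649 × [0.0029184 + 0.079401] = 0.2358 m

S_c ≈ 0.236 m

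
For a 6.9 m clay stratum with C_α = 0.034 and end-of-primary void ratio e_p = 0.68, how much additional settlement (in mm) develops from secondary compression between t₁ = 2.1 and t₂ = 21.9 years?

S_s ≈ 142 mm

Secondary compression: S_s = C_α·H/(1+e_p)·log₁₀(t₂/t₁)
S_s = 0.034×6.9/(1+0.68)×log₁₀(21.9/2.1)
    = 0.1396 × 1.018 = 0.1422 m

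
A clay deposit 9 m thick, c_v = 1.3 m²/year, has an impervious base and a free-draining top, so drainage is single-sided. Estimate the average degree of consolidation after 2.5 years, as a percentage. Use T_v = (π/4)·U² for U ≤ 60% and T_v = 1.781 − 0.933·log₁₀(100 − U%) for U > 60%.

U ≈ 22.6 %

Drainage path length: H_d = H = 9 m (single drainage).
T_v = c_v·t/H_d² = 1.3×2.5/9² = 0.040123.
T_v = 0.040123 corresponds to the U ≤ 60% branch:
U = √(4T_v/π) = 0.226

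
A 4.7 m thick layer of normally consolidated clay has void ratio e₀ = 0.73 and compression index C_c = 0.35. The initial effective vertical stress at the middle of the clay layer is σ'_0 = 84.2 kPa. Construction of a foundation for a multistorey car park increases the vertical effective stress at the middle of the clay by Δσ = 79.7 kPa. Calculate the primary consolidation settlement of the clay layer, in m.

Final effective stress: σ'_f = σ'_0 + Δσ = 84.2 + 79.7 = 163.9 kPa.
Normally consolidated clay, so the full stress increment lies on the virgin compression line:
S_c = C_c·H/(1+e₀)·log₁₀(σ'_f/σ'_0) = 0.35×4.7/(1+0.73)×log₁₀(163.9/84.2)
    = 0.95087 × 0.28927 = 0.2751 m

S_c ≈ 0.275 m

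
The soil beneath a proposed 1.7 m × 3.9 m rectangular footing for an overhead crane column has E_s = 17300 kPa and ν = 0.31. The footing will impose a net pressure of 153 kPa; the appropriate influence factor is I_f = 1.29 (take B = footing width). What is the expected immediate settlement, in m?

S_e ≈ 0.0175 m

Immediate (elastic) settlement: S_e = q·B·(1−ν²)/E_s · I_f.
S_e = 153 × 1.7 × (1 − 0.31²) / 17300 × 1.29
    = 153 × 1.7 × 0.9039 / 17300 × 1.29
    = 0.01753 m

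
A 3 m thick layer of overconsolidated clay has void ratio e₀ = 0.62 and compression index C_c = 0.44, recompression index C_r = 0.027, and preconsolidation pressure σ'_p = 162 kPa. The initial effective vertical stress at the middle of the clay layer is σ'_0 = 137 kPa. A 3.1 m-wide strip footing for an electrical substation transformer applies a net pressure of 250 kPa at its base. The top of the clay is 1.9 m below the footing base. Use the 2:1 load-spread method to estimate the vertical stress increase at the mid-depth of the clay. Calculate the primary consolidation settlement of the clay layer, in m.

S_c ≈ 0.166 m

Mid-depth of clay below the footing base: z = 1.9 + 3/2 = 3.4 m.
Stress increase at mid-clay by the 2:1 spreading method:
Δσ = qB/(B+z) = 250×3.1/(3.1+3.4) = 119.23 kPa
Final effective stress: σ'_f = 137 + 119.23 = 256.23 kPa.
σ'_f = 256.23 > σ'_p = 162 kPa, so the stress path crosses the preconsolidation pressure — recompression up to σ'_p, then virgin compression beyond:
S_c = H/(1+e₀)·[C_r·log₁₀(σ'_p/σ'_0) + C_c·log₁₀(σ'_f/σ'_p)]
    = 3/1.62 × [0.027×log₁₀(162/137) + 0.44×log₁₀(256.23/162)]
    = 1.8519 × [0.0019655 + 0.087611] = 0.1659 m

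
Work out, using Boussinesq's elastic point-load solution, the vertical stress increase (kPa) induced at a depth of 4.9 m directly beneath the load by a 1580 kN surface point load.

Δσ_z ≈ 31.4 kPa

Boussinesq vertical stress below a point load on an elastic half-space:
Δσ_z = 3P/(2πz²) · [1 + (r/z)²]^(−5/2)
r/z = 0/4.9 = 0; [1+(r/z)²]^(−5/2) = 1.
Δσ_z = 3×1580/(2π×4.9²) × 1 = 31.42 × 1 = 31.42 kPa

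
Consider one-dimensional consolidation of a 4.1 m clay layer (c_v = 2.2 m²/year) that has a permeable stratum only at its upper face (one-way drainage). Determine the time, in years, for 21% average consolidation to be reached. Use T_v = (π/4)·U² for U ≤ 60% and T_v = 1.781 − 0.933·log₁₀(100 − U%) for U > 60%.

Drainage path length: H_d = H = 4.1 m (single drainage).
U ≤ 60%: T_v = (π/4)·U² = (π/4)×0.21² = 0.034636.
t = T_v·H_d²/c_v = 0.034636×4.1²/2.2 = 0.2647 years.

t ≈ 0.265 years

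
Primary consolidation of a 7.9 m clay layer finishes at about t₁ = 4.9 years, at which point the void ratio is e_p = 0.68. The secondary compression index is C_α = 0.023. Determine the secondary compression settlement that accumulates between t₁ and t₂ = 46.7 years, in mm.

S_s ≈ 106 mm

Secondary compression: S_s = C_α·H/(1+e_p)·log₁₀(t₂/t₁)
S_s = 0.023×7.9/(1+0.68)×log₁₀(46.7/4.9)
    = 0.1082 × 0.9791 = 0.1059 m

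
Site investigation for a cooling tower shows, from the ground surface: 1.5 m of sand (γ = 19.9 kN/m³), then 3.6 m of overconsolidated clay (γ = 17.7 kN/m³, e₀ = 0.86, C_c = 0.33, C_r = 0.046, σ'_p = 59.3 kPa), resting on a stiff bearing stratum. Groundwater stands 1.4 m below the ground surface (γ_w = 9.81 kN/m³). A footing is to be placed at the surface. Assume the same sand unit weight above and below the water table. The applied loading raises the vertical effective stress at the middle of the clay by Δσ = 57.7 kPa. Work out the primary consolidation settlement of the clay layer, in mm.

S_c ≈ 159 mm

Mid-depth of clay below the ground surface: z = 1.5 + 3.6/2 = 3.3 m.
Total vertical stress at mid-clay: σ_v = 19.9×1.5 + 17.7×1.8 = 61.71 kPa.
Pore pressure: u = 9.81×(3.3 − 1.4) = 18.639 kPa.
Initial effective stress: σ'_0 = σ_v − u = 61.71 − 18.639 = 43.071 kPa.
Final effective stress: σ'_f = 43.071 + 57.7 = 100.77 kPa.
σ'_f = 100.77 > σ'_p = 59.3 kPa, so the stress path crosses the preconsolidation pressure — recompression up to σ'_p, then virgin compression beyond:
S_c = H/(1+e₀)·[C_r·log₁₀(σ'_p/σ'_0) + C_c·log₁₀(σ'_f/σ'_p)]
    = 3.6/1.86 × [0.046×log₁₀(59.3/43.071) + 0.33×log₁₀(100.77/59.3)]
    = 1.9355 × [0.006388 + 0.075991] = 0.1594 m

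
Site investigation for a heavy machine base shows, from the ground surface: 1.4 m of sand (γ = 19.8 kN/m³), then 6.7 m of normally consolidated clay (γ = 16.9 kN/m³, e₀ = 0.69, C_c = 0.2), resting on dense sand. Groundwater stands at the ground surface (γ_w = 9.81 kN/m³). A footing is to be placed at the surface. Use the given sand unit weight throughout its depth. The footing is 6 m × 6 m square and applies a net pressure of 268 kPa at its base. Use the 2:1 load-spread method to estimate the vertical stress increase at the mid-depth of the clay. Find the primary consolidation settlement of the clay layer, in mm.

Mid-depth of clay below the ground surface: z = 1.4 + 6.7/2 = 4.75 m.
Total vertical stress at mid-clay: σ_v = 19.8×1.4 + 16.9×3.35 = 84.335 kPa.
Pore pressure: u = 9.81×(4.75 − 0) = 46.598 kPa.
Initial effective stress: σ'_0 = σ_v − u = 84.335 − 46.598 = 37.737 kPa.
Stress increase at mid-clay by the 2:1 spreading method:
Δσ = qBL/((B+z)(L+z)) = 268×6×6/((6+4.75)(6+4.75)) = 83.487 kPa
Final effective stress: σ'_f = σ'_0 + Δσ = 37.737 + 83.487 = 121.22 kPa.
Normally consolidated clay, so the full stress increment lies on the virgin compression line:
S_c = C_c·H/(1+e₀)·log₁₀(σ'_f/σ'_0) = 0.2×6.7/(1+0.69)×log₁₀(121.22/37.737)
    = 0.7929 × 0.50681 = 0.4018 m

S_c ≈ 402 mm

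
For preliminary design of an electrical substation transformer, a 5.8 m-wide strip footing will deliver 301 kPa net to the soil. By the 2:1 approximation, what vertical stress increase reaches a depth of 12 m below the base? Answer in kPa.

By the 2:1 method the load spreads at 1 horizontal : 2 vertical, so at depth z the loaded area has grown by z in each plan dimension:
Δσ = qB/(B+z) = 301×5.8/(5.8+12) = 98.079 kPa

Δσ_z ≈ 98.1 kPa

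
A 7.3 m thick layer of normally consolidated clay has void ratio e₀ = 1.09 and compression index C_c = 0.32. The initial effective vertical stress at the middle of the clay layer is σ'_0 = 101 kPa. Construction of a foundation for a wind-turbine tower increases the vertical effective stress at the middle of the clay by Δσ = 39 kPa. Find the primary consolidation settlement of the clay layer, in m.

Final effective stress: σ'_f = σ'_0 + Δσ = 101 + 39 = 140 kPa.
Normally consolidated clay, so the full stress increment lies on the virgin compression line:
S_c = C_c·H/(1+e₀)·log₁₀(σ'_f/σ'_0) = 0.32×7.3/(1+1.09)×log₁₀(140/101)
    = 1.1177 × 0.14181 = 0.1585 m

S_c ≈ 0.159 m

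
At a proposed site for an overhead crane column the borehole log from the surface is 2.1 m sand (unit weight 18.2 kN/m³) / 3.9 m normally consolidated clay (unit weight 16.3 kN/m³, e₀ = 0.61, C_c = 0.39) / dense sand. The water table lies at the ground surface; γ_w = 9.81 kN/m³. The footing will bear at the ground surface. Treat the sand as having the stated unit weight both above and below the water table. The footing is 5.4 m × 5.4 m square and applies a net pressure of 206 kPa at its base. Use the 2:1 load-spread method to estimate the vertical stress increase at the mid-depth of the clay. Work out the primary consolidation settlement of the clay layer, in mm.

S_c ≈ 480 mm

Mid-depth of clay below the ground surface: z = 2.1 + 3.9/2 = 4.05 m.
Total vertical stress at mid-clay: σ_v = 18.2×2.1 + 16.3×1.95 = 70.005 kPa.
Pore pressure: u = 9.81×(4.05 − 0) = 39.73 kPa.
Initial effective stress: σ'_0 = σ_v − u = 70.005 − 39.73 = 30.275 kPa.
Stress increase at mid-clay by the 2:1 spreading method:
Δσ = qBL/((B+z)(L+z)) = 206×5.4×5.4/((5.4+4.05)(5.4+4.05)) = 67.265 kPa
Final effective stress: σ'_f = σ'_0 + Δσ = 30.275 + 67.265 = 97.54 kPa.
Normally consolidated clay, so the full stress increment lies on the virgin compression line:
S_c = C_c·H/(1+e₀)·log₁₀(σ'_f/σ'_0) = 0.39×3.9/(1+0.61)×log₁₀(97.54/30.275)
    = 0.94472 × 0.5081 = 0.48 m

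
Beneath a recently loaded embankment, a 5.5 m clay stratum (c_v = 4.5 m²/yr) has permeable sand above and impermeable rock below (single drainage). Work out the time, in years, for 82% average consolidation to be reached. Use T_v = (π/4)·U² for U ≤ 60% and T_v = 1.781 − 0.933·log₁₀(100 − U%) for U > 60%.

Drainage path length: H_d = H = 5.5 m (single drainage).
U > 60%: T_v = 1.781 − 0.933·log₁₀(100 − 82) = 0.60983.
t = T_v·H_d²/c_v = 0.60983×5.5²/4.5 = 4.099 years.

t ≈ 4.1 years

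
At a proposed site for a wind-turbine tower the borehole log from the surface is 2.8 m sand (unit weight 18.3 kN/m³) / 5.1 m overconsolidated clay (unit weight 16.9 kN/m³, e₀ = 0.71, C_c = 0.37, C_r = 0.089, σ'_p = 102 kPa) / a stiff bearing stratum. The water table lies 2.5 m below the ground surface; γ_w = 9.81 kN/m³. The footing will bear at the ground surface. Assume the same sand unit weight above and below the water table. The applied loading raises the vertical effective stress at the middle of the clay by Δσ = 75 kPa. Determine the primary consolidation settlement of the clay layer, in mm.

Mid-depth of clay below the ground surface: z = 2.8 + 5.1/2 = 5.35 m.
Total vertical stress at mid-clay: σ_v = 18.3×2.8 + 16.9×2.55 = 94.335 kPa.
Pore pressure: u = 9.81×(5.35 − 2.5) = 27.959 kPa.
Initial effective stress: σ'_0 = σ_v − u = 94.335 − 27.959 = 66.376 kPa.
Final effective stress: σ'_f = 66.376 + 75 = 141.38 kPa.
σ'_f = 141.38 > σ'_p = 102 kPa, so the stress path crosses the preconsolidation pressure — recompression up to σ'_p, then virgin compression beyond:
S_c = H/(1+e₀)·[C_r·log₁₀(σ'_p/σ'_0) + C_c·log₁₀(σ'_f/σ'_p)]
    = 5.1/1.71 × [0.089×log₁₀(102/66.376) + 0.37×log₁₀(141.38/102)]
    = 2.9825 × [0.016606 + 0.052461] = 0.206 m

S_c ≈ 206 mm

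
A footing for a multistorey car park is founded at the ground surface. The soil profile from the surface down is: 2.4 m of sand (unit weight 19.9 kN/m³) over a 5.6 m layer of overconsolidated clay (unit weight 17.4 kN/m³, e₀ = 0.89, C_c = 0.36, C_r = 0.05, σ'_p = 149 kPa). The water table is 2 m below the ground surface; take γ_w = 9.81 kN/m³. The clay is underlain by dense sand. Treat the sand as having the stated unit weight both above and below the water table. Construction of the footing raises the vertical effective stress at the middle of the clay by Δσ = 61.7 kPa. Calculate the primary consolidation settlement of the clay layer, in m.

S_c ≈ 0.0429 m

Mid-depth of clay below the ground surface: z = 2.4 + 5.6/2 = 5.2 m.
Total vertical stress at mid-clay: σ_v = 19.9×2.4 + 17.4×2.8 = 96.48 kPa.
Pore pressure: u = 9.81×(5.2 − 2) = 31.392 kPa.
Initial effective stress: σ'_0 = σ_v − u = 96.48 − 31.392 = 65.088 kPa.
Final effective stress: σ'_f = 65.088 + 61.7 = 126.79 kPa.
σ'_f = 126.79 ≤ σ'_p = 149 kPa, so the clay remains overconsolidated and only the recompression index applies:
S_c = C_r·H/(1+e₀)·log₁₀(σ'_f/σ'_0) = 0.05×5.6/1.89×log₁₀(126.79/65.088)
    = 0.14815 × 0.28958 = 0.0429 m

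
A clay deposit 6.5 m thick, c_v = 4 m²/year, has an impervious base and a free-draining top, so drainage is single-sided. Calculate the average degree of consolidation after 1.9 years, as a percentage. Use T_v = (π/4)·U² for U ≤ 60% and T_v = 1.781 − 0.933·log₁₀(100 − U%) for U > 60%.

U ≈ 47.9 %

Drainage path length: H_d = H = 6.5 m (single drainage).
T_v = c_v·t/H_d² = 4×1.9/6.5² = 0.17988.
T_v = 0.17988 corresponds to the U ≤ 60% branch:
U = √(4T_v/π) = 0.4786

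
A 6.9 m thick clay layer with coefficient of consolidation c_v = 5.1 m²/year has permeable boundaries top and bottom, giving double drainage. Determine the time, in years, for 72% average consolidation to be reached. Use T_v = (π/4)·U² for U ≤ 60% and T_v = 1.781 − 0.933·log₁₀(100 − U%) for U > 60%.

t ≈ 1.01 years

Drainage path length: H_d = H/2 = 3.45 m (double drainage).
U > 60%: T_v = 1.781 − 0.933·log₁₀(100 − 72) = 0.4308.
t = T_v·H_d²/c_v = 0.4308×3.45²/5.1 = 1.005 years.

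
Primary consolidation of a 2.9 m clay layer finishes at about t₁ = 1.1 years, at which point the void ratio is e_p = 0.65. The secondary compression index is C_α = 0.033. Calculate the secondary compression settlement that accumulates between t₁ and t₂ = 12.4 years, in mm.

S_s ≈ 61 mm

Secondary compression: S_s = C_α·H/(1+e_p)·log₁₀(t₂/t₁)
S_s = 0.033×2.9/(1+0.65)×log₁₀(12.4/1.1)
    = 0.058 × 1.052 = 0.06102 m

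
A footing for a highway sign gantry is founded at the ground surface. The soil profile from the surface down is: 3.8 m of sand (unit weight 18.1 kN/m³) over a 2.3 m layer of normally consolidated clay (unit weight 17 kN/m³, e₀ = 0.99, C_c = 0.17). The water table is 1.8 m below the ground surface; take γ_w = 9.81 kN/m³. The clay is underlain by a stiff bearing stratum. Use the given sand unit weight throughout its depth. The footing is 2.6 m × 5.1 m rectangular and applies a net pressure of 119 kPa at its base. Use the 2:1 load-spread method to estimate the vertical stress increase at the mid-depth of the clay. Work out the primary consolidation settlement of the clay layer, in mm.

S_c ≈ 26.4 mm

Mid-depth of clay below the ground surface: z = 3.8 + 2.3/2 = 4.95 m.
Total vertical stress at mid-clay: σ_v = 18.1×3.8 + 17×1.15 = 88.33 kPa.
Pore pressure: u = 9.81×(4.95 − 1.8) = 30.902 kPa.
Initial effective stress: σ'_0 = σ_v − u = 88.33 − 30.902 = 57.428 kPa.
Stress increase at mid-clay by the 2:1 spreading method:
Δσ = qBL/((B+z)(L+z)) = 119×2.6×5.1/((2.6+4.95)(5.1+4.95)) = 20.796 kPa
Final effective stress: σ'_f = σ'_0 + Δσ = 57.428 + 20.796 = 78.224 kPa.
Normally consolidated clay, so the full stress increment lies on the virgin compression line:
S_c = C_c·H/(1+e₀)·log₁₀(σ'_f/σ'_0) = 0.17×2.3/(1+0.99)×log₁₀(78.224/57.428)
    = 0.19648 × 0.13422 = 0.02637 m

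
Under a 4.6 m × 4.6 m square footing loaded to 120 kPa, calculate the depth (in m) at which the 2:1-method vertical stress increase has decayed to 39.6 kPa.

2:1 spreading — at depth z the loaded area has grown by z in each plan dimension:
qB²/(B+z)² = Δσ_z ⇒ z = B(√(q/Δσ_z) − 1) = 4.6×(√(120/39.6) − 1) = 3.408 m

z ≈ 3.41 m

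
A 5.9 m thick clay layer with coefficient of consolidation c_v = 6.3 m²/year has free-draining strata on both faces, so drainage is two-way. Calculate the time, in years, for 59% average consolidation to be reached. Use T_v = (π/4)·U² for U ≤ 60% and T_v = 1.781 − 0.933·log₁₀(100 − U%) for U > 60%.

t ≈ 0.378 years

Drainage path length: H_d = H/2 = 2.95 m (double drainage).
U ≤ 60%: T_v = (π/4)·U² = (π/4)×0.59² = 0.2734.
t = T_v·H_d²/c_v = 0.2734×2.95²/6.3 = 0.3777 years.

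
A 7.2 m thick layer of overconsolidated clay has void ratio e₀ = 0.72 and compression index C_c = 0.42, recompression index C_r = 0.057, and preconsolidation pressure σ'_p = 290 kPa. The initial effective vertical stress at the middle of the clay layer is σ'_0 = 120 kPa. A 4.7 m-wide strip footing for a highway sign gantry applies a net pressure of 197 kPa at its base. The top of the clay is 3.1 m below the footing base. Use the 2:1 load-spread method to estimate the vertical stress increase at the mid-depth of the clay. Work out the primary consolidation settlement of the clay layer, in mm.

Mid-depth of clay below the footing base: z = 3.1 + 7.2/2 = 6.7 m.
Stress increase at mid-clay by the 2:1 spreading method:
Δσ = qB/(B+z) = 197×4.7/(4.7+6.7) = 81.219 kPa
Final effective stress: σ'_f = 120 + 81.219 = 201.22 kPa.
σ'_f = 201.22 ≤ σ'_p = 290 kPa, so the clay remains overconsolidated and only the recompression index applies:
S_c = C_r·H/(1+e₀)·log₁₀(σ'_f/σ'_0) = 0.057×7.2/1.72×log₁₀(201.22/120)
    = 0.2386 × 0.22449 = 0.05356 m

S_c ≈ 53.6 mm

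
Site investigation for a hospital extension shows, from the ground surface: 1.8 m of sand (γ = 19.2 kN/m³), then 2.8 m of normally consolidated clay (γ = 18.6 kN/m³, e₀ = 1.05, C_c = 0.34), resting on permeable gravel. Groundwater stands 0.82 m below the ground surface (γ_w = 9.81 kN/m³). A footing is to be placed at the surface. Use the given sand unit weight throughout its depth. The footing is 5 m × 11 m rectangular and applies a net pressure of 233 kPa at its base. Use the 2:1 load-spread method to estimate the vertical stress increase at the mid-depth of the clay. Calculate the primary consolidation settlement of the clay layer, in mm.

S_c ≈ 277 mm

Mid-depth of clay below the ground surface: z = 1.8 + 2.8/2 = 3.2 m.
Total vertical stress at mid-clay: σ_v = 19.2×1.8 + 18.6×1.4 = 60.6 kPa.
Pore pressure: u = 9.81×(3.2 − 0.82) = 23.348 kPa.
Initial effective stress: σ'_0 = σ_v − u = 60.6 − 23.348 = 37.252 kPa.
Stress increase at mid-clay by the 2:1 spreading method:
Δσ = qBL/((B+z)(L+z)) = 233×5×11/((5+3.2)(11+3.2)) = 110.06 kPa
Final effective stress: σ'_f = σ'_0 + Δσ = 37.252 + 110.06 = 147.31 kPa.
Normally consolidated clay, so the full stress increment lies on the virgin compression line:
S_c = C_c·H/(1+e₀)·log₁₀(σ'_f/σ'_0) = 0.34×2.8/(1+1.05)×log₁₀(147.31/37.252)
    = 0.46439 × 0.59708 = 0.2773 m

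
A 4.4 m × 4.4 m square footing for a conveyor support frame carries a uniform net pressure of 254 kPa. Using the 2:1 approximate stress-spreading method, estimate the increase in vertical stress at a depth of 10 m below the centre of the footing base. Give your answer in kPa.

By the 2:1 method the load spreads at 1 horizontal : 2 vertical, so at depth z the loaded area has grown by z in each plan dimension:
Δσ = qBL/((B+z)(L+z)) = 254×4.4×4.4/((4.4+10)(4.4+10)) = 23.715 kPa

Δσ_z ≈ 23.7 kPa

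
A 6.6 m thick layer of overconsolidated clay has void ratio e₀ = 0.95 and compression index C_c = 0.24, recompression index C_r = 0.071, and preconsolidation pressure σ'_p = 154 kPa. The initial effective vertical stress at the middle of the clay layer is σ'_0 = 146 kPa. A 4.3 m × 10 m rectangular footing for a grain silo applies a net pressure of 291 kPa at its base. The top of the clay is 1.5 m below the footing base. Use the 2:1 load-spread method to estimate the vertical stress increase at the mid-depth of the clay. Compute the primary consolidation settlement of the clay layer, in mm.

S_c ≈ 160 mm

Mid-depth of clay below the footing base: z = 1.5 + 6.6/2 = 4.8 m.
Stress increase at mid-clay by the 2:1 spreading method:
Δσ = qBL/((B+z)(L+z)) = 291×4.3×10/((4.3+4.8)(10+4.8)) = 92.909 kPa
Final effective stress: σ'_f = 146 + 92.909 = 238.91 kPa.
σ'_f = 238.91 > σ'_p = 154 kPa, so the stress path crosses the preconsolidation pressure — recompression up to σ'_p, then virgin compression beyond:
S_c = H/(1+e₀)·[C_r·log₁₀(σ'_p/σ'_0) + C_c·log₁₀(σ'_f/σ'_p)]
    = 6.6/1.95 × [0.071×log₁₀(154/146) + 0.24×log₁₀(238.91/154)]
    = 3.3846 × [0.0016449 + 0.045771] = 0.1605 m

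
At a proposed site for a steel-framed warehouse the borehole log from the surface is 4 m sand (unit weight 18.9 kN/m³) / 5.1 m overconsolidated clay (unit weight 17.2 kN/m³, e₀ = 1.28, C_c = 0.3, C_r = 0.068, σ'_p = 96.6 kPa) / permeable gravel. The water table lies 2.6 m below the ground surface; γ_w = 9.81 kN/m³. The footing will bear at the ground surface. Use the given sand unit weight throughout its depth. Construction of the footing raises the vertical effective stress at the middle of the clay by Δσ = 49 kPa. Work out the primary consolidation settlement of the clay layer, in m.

S_c ≈ 0.0978 m

Mid-depth of clay below the ground surface: z = 4 + 5.1/2 = 6.55 m.
Total vertical stress at mid-clay: σ_v = 18.9×4 + 17.2×2.55 = 119.46 kPa.
Pore pressure: u = 9.81×(6.55 − 2.6) = 38.75 kPa.
Initial effective stress: σ'_0 = σ_v − u = 119.46 − 38.75 = 80.71 kPa.
Final effective stress: σ'_f = 80.71 + 49 = 129.71 kPa.
σ'_f = 129.71 > σ'_p = 96.6 kPa, so the stress path crosses the preconsolidation pressure — recompression up to σ'_p, then virgin compression beyond:
S_c = H/(1+e₀)·[C_r·log₁₀(σ'_p/σ'_0) + C_c·log₁₀(σ'_f/σ'_p)]
    = 5.1/2.28 × [0.068×log₁₀(96.6/80.71) + 0.3×log₁₀(129.71/96.6)]
    = 2.2368 × [0.0053074 + 0.038399] = 0.09776 m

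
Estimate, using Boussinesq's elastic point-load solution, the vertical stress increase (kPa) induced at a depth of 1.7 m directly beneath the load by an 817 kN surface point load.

Δσ_z ≈ 135 kPa

Boussinesq vertical stress below a point load on an elastic half-space:
Δσ_z = 3P/(2πz²) · [1 + (r/z)²]^(−5/2)
r/z = 0/1.7 = 0; [1+(r/z)²]^(−5/2) = 1.
Δσ_z = 3×817/(2π×1.7²) × 1 = 134.98 × 1 = 135 kPa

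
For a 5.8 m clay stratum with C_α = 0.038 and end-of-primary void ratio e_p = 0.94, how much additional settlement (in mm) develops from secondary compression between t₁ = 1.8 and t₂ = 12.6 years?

Secondary compression: S_s = C_α·H/(1+e_p)·log₁₀(t₂/t₁)
S_s = 0.038×5.8/(1+0.94)×log₁₀(12.6/1.8)
    = 0.1136 × 0.8451 = 0.09601 m

S_s ≈ 96 mm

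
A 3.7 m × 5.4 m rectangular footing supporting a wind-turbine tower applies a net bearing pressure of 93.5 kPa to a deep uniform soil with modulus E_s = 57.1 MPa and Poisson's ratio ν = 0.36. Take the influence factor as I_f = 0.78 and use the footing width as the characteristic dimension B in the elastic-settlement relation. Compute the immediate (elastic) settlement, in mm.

S_e ≈ 4.11 mm

Immediate (elastic) settlement: S_e = q·B·(1−ν²)/E_s · I_f.
E_s = 57.1 MPa = 57100 kPa.
S_e = 93.5 × 3.7 × (1 − 0.36²) / 57100 × 0.78
    = 93.5 × 3.7 × 0.8704 / 57100 × 0.78
    = 0.004113 m = 4.113 mm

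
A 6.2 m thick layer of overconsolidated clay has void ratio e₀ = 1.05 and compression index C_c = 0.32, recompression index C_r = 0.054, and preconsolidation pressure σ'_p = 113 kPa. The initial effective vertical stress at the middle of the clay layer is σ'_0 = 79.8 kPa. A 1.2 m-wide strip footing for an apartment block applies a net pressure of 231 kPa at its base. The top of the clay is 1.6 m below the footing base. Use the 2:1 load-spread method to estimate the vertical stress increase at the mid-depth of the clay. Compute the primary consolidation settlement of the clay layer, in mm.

S_c ≈ 73 mm

Mid-depth of clay below the footing base: z = 1.6 + 6.2/2 = 4.7 m.
Stress increase at mid-clay by the 2:1 spreading method:
Δσ = qB/(B+z) = 231×1.2/(1.2+4.7) = 46.983 kPa
Final effective stress: σ'_f = 79.8 + 46.983 = 126.78 kPa.
σ'_f = 126.78 > σ'_p = 113 kPa, so the stress path crosses the preconsolidation pressure — recompression up to σ'_p, then virgin compression beyond:
S_c = H/(1+e₀)·[C_r·log₁₀(σ'_p/σ'_0) + C_c·log₁₀(σ'_f/σ'_p)]
    = 6.2/2.05 × [0.054×log₁₀(113/79.8) + 0.32×log₁₀(126.78/113)]
    = 3.0244 × [0.0081581 + 0.015991] = 0.07304 m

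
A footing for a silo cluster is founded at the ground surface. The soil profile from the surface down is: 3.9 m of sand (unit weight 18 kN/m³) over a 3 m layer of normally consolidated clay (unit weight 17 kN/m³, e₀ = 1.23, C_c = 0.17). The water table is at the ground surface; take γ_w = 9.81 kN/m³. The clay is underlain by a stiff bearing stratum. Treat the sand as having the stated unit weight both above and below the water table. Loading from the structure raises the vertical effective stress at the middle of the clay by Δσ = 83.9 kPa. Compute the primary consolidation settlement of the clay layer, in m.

S_c ≈ 0.108 m

Mid-depth of clay below the ground surface: z = 3.9 + 3/2 = 5.4 m.
Total vertical stress at mid-clay: σ_v = 18×3.9 + 17×1.5 = 95.7 kPa.
Pore pressure: u = 9.81×(5.4 − 0) = 52.974 kPa.
Initial effective stress: σ'_0 = σ_v − u = 95.7 − 52.974 = 42.726 kPa.
Final effective stress: σ'_f = σ'_0 + Δσ = 42.726 + 83.9 = 126.63 kPa.
Normally consolidated clay, so the full stress increment lies on the virgin compression line:
S_c = C_c·H/(1+e₀)·log₁₀(σ'_f/σ'_0) = 0.17×3/(1+1.23)×log₁₀(126.63/42.726)
    = 0.2287 × 0.47184 = 0.1079 m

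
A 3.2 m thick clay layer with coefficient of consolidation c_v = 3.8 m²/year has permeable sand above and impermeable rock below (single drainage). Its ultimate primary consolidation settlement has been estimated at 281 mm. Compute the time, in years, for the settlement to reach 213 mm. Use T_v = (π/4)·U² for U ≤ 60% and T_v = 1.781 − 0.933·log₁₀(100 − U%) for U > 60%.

Drainage path length: H_d = H = 3.2 m (single drainage).
U = S(t)/S_ult = 213/281 = 0.758.
U > 60%: T_v = 1.781 − 0.933·log₁₀(100 − 75.801) = 0.48991.
t = T_v·H_d²/c_v = 0.48991×3.2²/3.8 = 1.32 years.

t ≈ 1.32 years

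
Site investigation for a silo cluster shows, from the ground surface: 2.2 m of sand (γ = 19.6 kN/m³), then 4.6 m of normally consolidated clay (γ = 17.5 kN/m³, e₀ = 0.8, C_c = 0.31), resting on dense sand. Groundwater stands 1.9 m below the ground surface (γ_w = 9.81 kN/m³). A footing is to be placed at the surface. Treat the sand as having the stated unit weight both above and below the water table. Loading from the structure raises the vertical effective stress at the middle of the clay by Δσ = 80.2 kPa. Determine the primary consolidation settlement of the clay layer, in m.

S_c ≈ 0.299 m

Mid-depth of clay below the ground surface: z = 2.2 + 4.6/2 = 4.5 m.
Total vertical stress at mid-clay: σ_v = 19.6×2.2 + 17.5×2.3 = 83.37 kPa.
Pore pressure: u = 9.81×(4.5 − 1.9) = 25.506 kPa.
Initial effective stress: σ'_0 = σ_v − u = 83.37 − 25.506 = 57.864 kPa.
Final effective stress: σ'_f = σ'_0 + Δσ = 57.864 + 80.2 = 138.06 kPa.
Normally consolidated clay, so the full stress increment lies on the virgin compression line:
S_c = C_c·H/(1+e₀)·log₁₀(σ'_f/σ'_0) = 0.31×4.6/(1+0.8)×log₁₀(138.06/57.864)
    = 0.79222 × 0.37766 = 0.2992 m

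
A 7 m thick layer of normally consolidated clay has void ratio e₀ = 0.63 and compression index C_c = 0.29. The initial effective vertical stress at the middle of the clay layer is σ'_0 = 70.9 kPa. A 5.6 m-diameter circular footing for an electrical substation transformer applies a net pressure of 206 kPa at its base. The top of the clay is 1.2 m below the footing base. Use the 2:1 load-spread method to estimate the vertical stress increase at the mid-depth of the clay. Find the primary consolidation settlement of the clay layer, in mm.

Mid-depth of clay below the footing base: z = 1.2 + 7/2 = 4.7 m.
Stress increase at mid-clay by the 2:1 spreading method:
Δσ ≈ qD²/(D+z)² = 206×5.6²/(5.6+4.7)² = 60.893 kPa
Final effective stress: σ'_f = σ'_0 + Δσ = 70.9 + 60.893 = 131.79 kPa.
Normally consolidated clay, so the full stress increment lies on the virgin compression line:
S_c = C_c·H/(1+e₀)·log₁₀(σ'_f/σ'_0) = 0.29×7/(1+0.63)×log₁₀(131.79/70.9)
    = 1.2454 × 0.26924 = 0.3353 m

S_c ≈ 335 mm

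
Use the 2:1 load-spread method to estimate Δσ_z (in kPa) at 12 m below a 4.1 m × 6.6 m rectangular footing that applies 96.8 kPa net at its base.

Δσ_z ≈ 8.75 kPa

By the 2:1 method the load spreads at 1 horizontal : 2 vertical, so at depth z the loaded area has grown by z in each plan dimension:
Δσ = qBL/((B+z)(L+z)) = 96.8×4.1×6.6/((4.1+12)(6.6+12)) = 8.7471 kPa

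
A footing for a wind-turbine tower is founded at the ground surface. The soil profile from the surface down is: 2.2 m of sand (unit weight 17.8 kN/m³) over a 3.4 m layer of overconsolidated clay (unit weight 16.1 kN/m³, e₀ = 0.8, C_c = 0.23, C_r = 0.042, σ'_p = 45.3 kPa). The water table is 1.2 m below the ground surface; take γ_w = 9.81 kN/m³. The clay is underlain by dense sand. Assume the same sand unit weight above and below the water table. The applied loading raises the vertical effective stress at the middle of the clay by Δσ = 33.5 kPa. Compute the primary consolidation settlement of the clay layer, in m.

S_c ≈ 0.0957 m

Mid-depth of clay below the ground surface: z = 2.2 + 3.4/2 = 3.9 m.
Total vertical stress at mid-clay: σ_v = 17.8×2.2 + 16.1×1.7 = 66.53 kPa.
Pore pressure: u = 9.81×(3.9 − 1.2) = 26.487 kPa.
Initial effective stress: σ'_0 = σ_v − u = 66.53 − 26.487 = 40.043 kPa.
Final effective stress: σ'_f = 40.043 + 33.5 = 73.543 kPa.
σ'_f = 73.543 > σ'_p = 45.3 kPa, so the stress path crosses the preconsolidation pressure — recompression up to σ'_p, then virgin compression beyond:
S_c = H/(1+e₀)·[C_r·log₁₀(σ'_p/σ'_0) + C_c·log₁₀(σ'_f/σ'_p)]
    = 3.4/1.8 × [0.042×log₁₀(45.3/40.043) + 0.23×log₁₀(73.543/45.3)]
    = 1.8889 × [0.00225 + 0.048402] = 0.09568 m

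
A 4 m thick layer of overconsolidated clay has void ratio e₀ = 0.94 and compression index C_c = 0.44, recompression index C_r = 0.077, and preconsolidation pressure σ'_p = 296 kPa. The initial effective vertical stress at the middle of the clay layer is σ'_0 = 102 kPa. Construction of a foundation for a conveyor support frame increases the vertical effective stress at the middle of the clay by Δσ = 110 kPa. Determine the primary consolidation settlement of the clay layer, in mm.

S_c ≈ 50.4 mm

Final effective stress: σ'_f = 102 + 110 = 212 kPa.
σ'_f = 212 ≤ σ'_p = 296 kPa, so the clay remains overconsolidated and only the recompression index applies:
S_c = C_r·H/(1+e₀)·log₁₀(σ'_f/σ'_0) = 0.077×4/1.94×log₁₀(212/102)
    = 0.15877 × 0.31774 = 0.05045 m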